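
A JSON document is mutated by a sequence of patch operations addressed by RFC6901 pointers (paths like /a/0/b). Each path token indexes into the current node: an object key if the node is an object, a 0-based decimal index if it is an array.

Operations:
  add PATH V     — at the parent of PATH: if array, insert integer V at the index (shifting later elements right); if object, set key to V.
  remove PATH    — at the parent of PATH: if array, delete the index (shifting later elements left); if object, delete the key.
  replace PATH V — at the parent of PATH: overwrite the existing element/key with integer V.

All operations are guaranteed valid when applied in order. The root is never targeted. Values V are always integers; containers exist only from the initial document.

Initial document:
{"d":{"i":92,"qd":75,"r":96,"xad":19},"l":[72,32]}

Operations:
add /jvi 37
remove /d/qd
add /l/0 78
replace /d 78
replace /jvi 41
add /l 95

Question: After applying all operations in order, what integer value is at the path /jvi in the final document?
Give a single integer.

Answer: 41

Derivation:
After op 1 (add /jvi 37): {"d":{"i":92,"qd":75,"r":96,"xad":19},"jvi":37,"l":[72,32]}
After op 2 (remove /d/qd): {"d":{"i":92,"r":96,"xad":19},"jvi":37,"l":[72,32]}
After op 3 (add /l/0 78): {"d":{"i":92,"r":96,"xad":19},"jvi":37,"l":[78,72,32]}
After op 4 (replace /d 78): {"d":78,"jvi":37,"l":[78,72,32]}
After op 5 (replace /jvi 41): {"d":78,"jvi":41,"l":[78,72,32]}
After op 6 (add /l 95): {"d":78,"jvi":41,"l":95}
Value at /jvi: 41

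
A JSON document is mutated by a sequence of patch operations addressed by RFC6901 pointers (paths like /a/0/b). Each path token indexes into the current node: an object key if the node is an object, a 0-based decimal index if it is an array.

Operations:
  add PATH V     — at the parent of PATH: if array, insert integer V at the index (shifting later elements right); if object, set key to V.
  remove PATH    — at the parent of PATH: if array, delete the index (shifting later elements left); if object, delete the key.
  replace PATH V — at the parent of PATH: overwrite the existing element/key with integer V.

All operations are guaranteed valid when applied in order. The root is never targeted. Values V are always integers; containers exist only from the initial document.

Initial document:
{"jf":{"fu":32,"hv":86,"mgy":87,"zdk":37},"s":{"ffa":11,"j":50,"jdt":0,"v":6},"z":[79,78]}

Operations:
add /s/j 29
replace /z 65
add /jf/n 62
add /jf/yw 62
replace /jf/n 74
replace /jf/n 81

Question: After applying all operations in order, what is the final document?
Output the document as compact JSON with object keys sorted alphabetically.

Answer: {"jf":{"fu":32,"hv":86,"mgy":87,"n":81,"yw":62,"zdk":37},"s":{"ffa":11,"j":29,"jdt":0,"v":6},"z":65}

Derivation:
After op 1 (add /s/j 29): {"jf":{"fu":32,"hv":86,"mgy":87,"zdk":37},"s":{"ffa":11,"j":29,"jdt":0,"v":6},"z":[79,78]}
After op 2 (replace /z 65): {"jf":{"fu":32,"hv":86,"mgy":87,"zdk":37},"s":{"ffa":11,"j":29,"jdt":0,"v":6},"z":65}
After op 3 (add /jf/n 62): {"jf":{"fu":32,"hv":86,"mgy":87,"n":62,"zdk":37},"s":{"ffa":11,"j":29,"jdt":0,"v":6},"z":65}
After op 4 (add /jf/yw 62): {"jf":{"fu":32,"hv":86,"mgy":87,"n":62,"yw":62,"zdk":37},"s":{"ffa":11,"j":29,"jdt":0,"v":6},"z":65}
After op 5 (replace /jf/n 74): {"jf":{"fu":32,"hv":86,"mgy":87,"n":74,"yw":62,"zdk":37},"s":{"ffa":11,"j":29,"jdt":0,"v":6},"z":65}
After op 6 (replace /jf/n 81): {"jf":{"fu":32,"hv":86,"mgy":87,"n":81,"yw":62,"zdk":37},"s":{"ffa":11,"j":29,"jdt":0,"v":6},"z":65}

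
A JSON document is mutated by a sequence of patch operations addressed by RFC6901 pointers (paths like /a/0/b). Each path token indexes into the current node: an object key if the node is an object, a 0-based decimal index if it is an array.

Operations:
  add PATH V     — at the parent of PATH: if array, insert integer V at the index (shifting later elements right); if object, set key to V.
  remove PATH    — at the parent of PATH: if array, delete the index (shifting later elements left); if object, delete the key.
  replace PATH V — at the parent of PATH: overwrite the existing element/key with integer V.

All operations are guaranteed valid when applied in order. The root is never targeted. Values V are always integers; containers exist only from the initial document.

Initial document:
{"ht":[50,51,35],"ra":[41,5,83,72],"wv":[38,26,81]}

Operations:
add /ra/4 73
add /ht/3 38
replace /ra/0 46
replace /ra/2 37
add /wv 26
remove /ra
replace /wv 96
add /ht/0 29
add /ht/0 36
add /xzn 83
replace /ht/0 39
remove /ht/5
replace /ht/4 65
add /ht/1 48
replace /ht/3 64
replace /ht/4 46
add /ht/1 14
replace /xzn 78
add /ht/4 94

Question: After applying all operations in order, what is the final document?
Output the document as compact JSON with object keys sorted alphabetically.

After op 1 (add /ra/4 73): {"ht":[50,51,35],"ra":[41,5,83,72,73],"wv":[38,26,81]}
After op 2 (add /ht/3 38): {"ht":[50,51,35,38],"ra":[41,5,83,72,73],"wv":[38,26,81]}
After op 3 (replace /ra/0 46): {"ht":[50,51,35,38],"ra":[46,5,83,72,73],"wv":[38,26,81]}
After op 4 (replace /ra/2 37): {"ht":[50,51,35,38],"ra":[46,5,37,72,73],"wv":[38,26,81]}
After op 5 (add /wv 26): {"ht":[50,51,35,38],"ra":[46,5,37,72,73],"wv":26}
After op 6 (remove /ra): {"ht":[50,51,35,38],"wv":26}
After op 7 (replace /wv 96): {"ht":[50,51,35,38],"wv":96}
After op 8 (add /ht/0 29): {"ht":[29,50,51,35,38],"wv":96}
After op 9 (add /ht/0 36): {"ht":[36,29,50,51,35,38],"wv":96}
After op 10 (add /xzn 83): {"ht":[36,29,50,51,35,38],"wv":96,"xzn":83}
After op 11 (replace /ht/0 39): {"ht":[39,29,50,51,35,38],"wv":96,"xzn":83}
After op 12 (remove /ht/5): {"ht":[39,29,50,51,35],"wv":96,"xzn":83}
After op 13 (replace /ht/4 65): {"ht":[39,29,50,51,65],"wv":96,"xzn":83}
After op 14 (add /ht/1 48): {"ht":[39,48,29,50,51,65],"wv":96,"xzn":83}
After op 15 (replace /ht/3 64): {"ht":[39,48,29,64,51,65],"wv":96,"xzn":83}
After op 16 (replace /ht/4 46): {"ht":[39,48,29,64,46,65],"wv":96,"xzn":83}
After op 17 (add /ht/1 14): {"ht":[39,14,48,29,64,46,65],"wv":96,"xzn":83}
After op 18 (replace /xzn 78): {"ht":[39,14,48,29,64,46,65],"wv":96,"xzn":78}
After op 19 (add /ht/4 94): {"ht":[39,14,48,29,94,64,46,65],"wv":96,"xzn":78}

Answer: {"ht":[39,14,48,29,94,64,46,65],"wv":96,"xzn":78}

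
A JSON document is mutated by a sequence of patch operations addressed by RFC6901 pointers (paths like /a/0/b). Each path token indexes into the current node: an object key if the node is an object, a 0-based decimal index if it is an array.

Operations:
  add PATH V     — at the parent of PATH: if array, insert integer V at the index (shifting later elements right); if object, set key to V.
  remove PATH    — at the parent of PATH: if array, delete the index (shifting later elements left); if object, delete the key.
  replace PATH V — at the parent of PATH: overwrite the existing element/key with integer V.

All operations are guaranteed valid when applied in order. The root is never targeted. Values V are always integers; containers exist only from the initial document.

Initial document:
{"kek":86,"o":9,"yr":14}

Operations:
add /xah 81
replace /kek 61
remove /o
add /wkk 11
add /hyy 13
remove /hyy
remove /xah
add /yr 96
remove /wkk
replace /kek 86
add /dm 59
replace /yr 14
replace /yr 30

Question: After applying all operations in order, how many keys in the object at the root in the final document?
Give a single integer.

Answer: 3

Derivation:
After op 1 (add /xah 81): {"kek":86,"o":9,"xah":81,"yr":14}
After op 2 (replace /kek 61): {"kek":61,"o":9,"xah":81,"yr":14}
After op 3 (remove /o): {"kek":61,"xah":81,"yr":14}
After op 4 (add /wkk 11): {"kek":61,"wkk":11,"xah":81,"yr":14}
After op 5 (add /hyy 13): {"hyy":13,"kek":61,"wkk":11,"xah":81,"yr":14}
After op 6 (remove /hyy): {"kek":61,"wkk":11,"xah":81,"yr":14}
After op 7 (remove /xah): {"kek":61,"wkk":11,"yr":14}
After op 8 (add /yr 96): {"kek":61,"wkk":11,"yr":96}
After op 9 (remove /wkk): {"kek":61,"yr":96}
After op 10 (replace /kek 86): {"kek":86,"yr":96}
After op 11 (add /dm 59): {"dm":59,"kek":86,"yr":96}
After op 12 (replace /yr 14): {"dm":59,"kek":86,"yr":14}
After op 13 (replace /yr 30): {"dm":59,"kek":86,"yr":30}
Size at the root: 3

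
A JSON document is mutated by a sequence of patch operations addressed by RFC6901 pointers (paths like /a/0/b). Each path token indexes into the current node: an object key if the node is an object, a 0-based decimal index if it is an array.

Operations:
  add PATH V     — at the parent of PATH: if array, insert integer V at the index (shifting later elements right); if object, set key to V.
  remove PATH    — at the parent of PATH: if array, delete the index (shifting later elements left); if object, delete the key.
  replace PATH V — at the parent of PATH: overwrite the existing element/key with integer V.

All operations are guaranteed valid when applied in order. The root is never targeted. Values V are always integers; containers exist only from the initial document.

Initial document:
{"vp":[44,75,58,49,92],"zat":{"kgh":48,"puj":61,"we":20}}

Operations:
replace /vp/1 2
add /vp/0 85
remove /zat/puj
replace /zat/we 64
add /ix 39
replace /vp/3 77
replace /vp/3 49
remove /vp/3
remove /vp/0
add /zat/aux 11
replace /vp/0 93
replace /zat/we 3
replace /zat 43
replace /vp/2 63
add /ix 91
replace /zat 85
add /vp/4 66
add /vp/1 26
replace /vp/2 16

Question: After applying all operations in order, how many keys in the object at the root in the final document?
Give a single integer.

After op 1 (replace /vp/1 2): {"vp":[44,2,58,49,92],"zat":{"kgh":48,"puj":61,"we":20}}
After op 2 (add /vp/0 85): {"vp":[85,44,2,58,49,92],"zat":{"kgh":48,"puj":61,"we":20}}
After op 3 (remove /zat/puj): {"vp":[85,44,2,58,49,92],"zat":{"kgh":48,"we":20}}
After op 4 (replace /zat/we 64): {"vp":[85,44,2,58,49,92],"zat":{"kgh":48,"we":64}}
After op 5 (add /ix 39): {"ix":39,"vp":[85,44,2,58,49,92],"zat":{"kgh":48,"we":64}}
After op 6 (replace /vp/3 77): {"ix":39,"vp":[85,44,2,77,49,92],"zat":{"kgh":48,"we":64}}
After op 7 (replace /vp/3 49): {"ix":39,"vp":[85,44,2,49,49,92],"zat":{"kgh":48,"we":64}}
After op 8 (remove /vp/3): {"ix":39,"vp":[85,44,2,49,92],"zat":{"kgh":48,"we":64}}
After op 9 (remove /vp/0): {"ix":39,"vp":[44,2,49,92],"zat":{"kgh":48,"we":64}}
After op 10 (add /zat/aux 11): {"ix":39,"vp":[44,2,49,92],"zat":{"aux":11,"kgh":48,"we":64}}
After op 11 (replace /vp/0 93): {"ix":39,"vp":[93,2,49,92],"zat":{"aux":11,"kgh":48,"we":64}}
After op 12 (replace /zat/we 3): {"ix":39,"vp":[93,2,49,92],"zat":{"aux":11,"kgh":48,"we":3}}
After op 13 (replace /zat 43): {"ix":39,"vp":[93,2,49,92],"zat":43}
After op 14 (replace /vp/2 63): {"ix":39,"vp":[93,2,63,92],"zat":43}
After op 15 (add /ix 91): {"ix":91,"vp":[93,2,63,92],"zat":43}
After op 16 (replace /zat 85): {"ix":91,"vp":[93,2,63,92],"zat":85}
After op 17 (add /vp/4 66): {"ix":91,"vp":[93,2,63,92,66],"zat":85}
After op 18 (add /vp/1 26): {"ix":91,"vp":[93,26,2,63,92,66],"zat":85}
After op 19 (replace /vp/2 16): {"ix":91,"vp":[93,26,16,63,92,66],"zat":85}
Size at the root: 3

Answer: 3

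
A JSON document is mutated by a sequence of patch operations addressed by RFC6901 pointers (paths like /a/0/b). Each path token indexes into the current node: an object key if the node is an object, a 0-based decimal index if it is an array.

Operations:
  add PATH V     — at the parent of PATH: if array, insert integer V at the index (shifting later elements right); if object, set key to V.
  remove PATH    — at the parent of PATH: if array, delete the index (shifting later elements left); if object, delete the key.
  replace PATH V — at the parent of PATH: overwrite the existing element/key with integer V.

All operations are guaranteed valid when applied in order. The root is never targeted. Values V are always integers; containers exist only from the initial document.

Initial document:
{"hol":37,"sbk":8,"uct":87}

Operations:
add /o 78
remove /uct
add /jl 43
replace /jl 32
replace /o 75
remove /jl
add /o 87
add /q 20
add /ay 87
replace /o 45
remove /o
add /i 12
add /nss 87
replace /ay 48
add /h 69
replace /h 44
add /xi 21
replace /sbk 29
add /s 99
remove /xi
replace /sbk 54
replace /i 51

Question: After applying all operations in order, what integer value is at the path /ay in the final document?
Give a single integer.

After op 1 (add /o 78): {"hol":37,"o":78,"sbk":8,"uct":87}
After op 2 (remove /uct): {"hol":37,"o":78,"sbk":8}
After op 3 (add /jl 43): {"hol":37,"jl":43,"o":78,"sbk":8}
After op 4 (replace /jl 32): {"hol":37,"jl":32,"o":78,"sbk":8}
After op 5 (replace /o 75): {"hol":37,"jl":32,"o":75,"sbk":8}
After op 6 (remove /jl): {"hol":37,"o":75,"sbk":8}
After op 7 (add /o 87): {"hol":37,"o":87,"sbk":8}
After op 8 (add /q 20): {"hol":37,"o":87,"q":20,"sbk":8}
After op 9 (add /ay 87): {"ay":87,"hol":37,"o":87,"q":20,"sbk":8}
After op 10 (replace /o 45): {"ay":87,"hol":37,"o":45,"q":20,"sbk":8}
After op 11 (remove /o): {"ay":87,"hol":37,"q":20,"sbk":8}
After op 12 (add /i 12): {"ay":87,"hol":37,"i":12,"q":20,"sbk":8}
After op 13 (add /nss 87): {"ay":87,"hol":37,"i":12,"nss":87,"q":20,"sbk":8}
After op 14 (replace /ay 48): {"ay":48,"hol":37,"i":12,"nss":87,"q":20,"sbk":8}
After op 15 (add /h 69): {"ay":48,"h":69,"hol":37,"i":12,"nss":87,"q":20,"sbk":8}
After op 16 (replace /h 44): {"ay":48,"h":44,"hol":37,"i":12,"nss":87,"q":20,"sbk":8}
After op 17 (add /xi 21): {"ay":48,"h":44,"hol":37,"i":12,"nss":87,"q":20,"sbk":8,"xi":21}
After op 18 (replace /sbk 29): {"ay":48,"h":44,"hol":37,"i":12,"nss":87,"q":20,"sbk":29,"xi":21}
After op 19 (add /s 99): {"ay":48,"h":44,"hol":37,"i":12,"nss":87,"q":20,"s":99,"sbk":29,"xi":21}
After op 20 (remove /xi): {"ay":48,"h":44,"hol":37,"i":12,"nss":87,"q":20,"s":99,"sbk":29}
After op 21 (replace /sbk 54): {"ay":48,"h":44,"hol":37,"i":12,"nss":87,"q":20,"s":99,"sbk":54}
After op 22 (replace /i 51): {"ay":48,"h":44,"hol":37,"i":51,"nss":87,"q":20,"s":99,"sbk":54}
Value at /ay: 48

Answer: 48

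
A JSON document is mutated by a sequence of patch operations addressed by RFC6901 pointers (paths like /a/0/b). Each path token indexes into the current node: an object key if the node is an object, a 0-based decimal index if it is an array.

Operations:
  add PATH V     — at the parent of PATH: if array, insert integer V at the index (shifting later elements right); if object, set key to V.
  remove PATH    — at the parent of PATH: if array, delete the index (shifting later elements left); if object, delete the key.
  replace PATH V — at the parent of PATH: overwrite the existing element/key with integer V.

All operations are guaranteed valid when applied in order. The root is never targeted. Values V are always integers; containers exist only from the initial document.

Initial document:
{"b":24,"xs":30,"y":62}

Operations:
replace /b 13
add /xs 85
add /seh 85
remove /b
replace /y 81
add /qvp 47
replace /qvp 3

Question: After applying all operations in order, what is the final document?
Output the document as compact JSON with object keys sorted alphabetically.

Answer: {"qvp":3,"seh":85,"xs":85,"y":81}

Derivation:
After op 1 (replace /b 13): {"b":13,"xs":30,"y":62}
After op 2 (add /xs 85): {"b":13,"xs":85,"y":62}
After op 3 (add /seh 85): {"b":13,"seh":85,"xs":85,"y":62}
After op 4 (remove /b): {"seh":85,"xs":85,"y":62}
After op 5 (replace /y 81): {"seh":85,"xs":85,"y":81}
After op 6 (add /qvp 47): {"qvp":47,"seh":85,"xs":85,"y":81}
After op 7 (replace /qvp 3): {"qvp":3,"seh":85,"xs":85,"y":81}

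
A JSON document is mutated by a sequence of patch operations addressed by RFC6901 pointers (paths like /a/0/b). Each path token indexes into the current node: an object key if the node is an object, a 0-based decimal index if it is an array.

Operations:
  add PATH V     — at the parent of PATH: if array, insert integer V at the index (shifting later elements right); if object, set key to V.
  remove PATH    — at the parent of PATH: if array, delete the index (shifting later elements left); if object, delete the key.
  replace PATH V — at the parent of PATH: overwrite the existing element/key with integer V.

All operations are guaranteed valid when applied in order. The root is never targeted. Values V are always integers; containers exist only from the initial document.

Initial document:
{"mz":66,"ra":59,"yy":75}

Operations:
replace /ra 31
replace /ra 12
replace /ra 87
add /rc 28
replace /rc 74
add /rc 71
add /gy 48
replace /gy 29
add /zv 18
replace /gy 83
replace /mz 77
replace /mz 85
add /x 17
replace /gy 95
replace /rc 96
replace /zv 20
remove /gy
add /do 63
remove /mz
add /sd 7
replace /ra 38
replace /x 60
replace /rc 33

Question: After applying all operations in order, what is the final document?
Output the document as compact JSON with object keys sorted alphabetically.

Answer: {"do":63,"ra":38,"rc":33,"sd":7,"x":60,"yy":75,"zv":20}

Derivation:
After op 1 (replace /ra 31): {"mz":66,"ra":31,"yy":75}
After op 2 (replace /ra 12): {"mz":66,"ra":12,"yy":75}
After op 3 (replace /ra 87): {"mz":66,"ra":87,"yy":75}
After op 4 (add /rc 28): {"mz":66,"ra":87,"rc":28,"yy":75}
After op 5 (replace /rc 74): {"mz":66,"ra":87,"rc":74,"yy":75}
After op 6 (add /rc 71): {"mz":66,"ra":87,"rc":71,"yy":75}
After op 7 (add /gy 48): {"gy":48,"mz":66,"ra":87,"rc":71,"yy":75}
After op 8 (replace /gy 29): {"gy":29,"mz":66,"ra":87,"rc":71,"yy":75}
After op 9 (add /zv 18): {"gy":29,"mz":66,"ra":87,"rc":71,"yy":75,"zv":18}
After op 10 (replace /gy 83): {"gy":83,"mz":66,"ra":87,"rc":71,"yy":75,"zv":18}
After op 11 (replace /mz 77): {"gy":83,"mz":77,"ra":87,"rc":71,"yy":75,"zv":18}
After op 12 (replace /mz 85): {"gy":83,"mz":85,"ra":87,"rc":71,"yy":75,"zv":18}
After op 13 (add /x 17): {"gy":83,"mz":85,"ra":87,"rc":71,"x":17,"yy":75,"zv":18}
After op 14 (replace /gy 95): {"gy":95,"mz":85,"ra":87,"rc":71,"x":17,"yy":75,"zv":18}
After op 15 (replace /rc 96): {"gy":95,"mz":85,"ra":87,"rc":96,"x":17,"yy":75,"zv":18}
After op 16 (replace /zv 20): {"gy":95,"mz":85,"ra":87,"rc":96,"x":17,"yy":75,"zv":20}
After op 17 (remove /gy): {"mz":85,"ra":87,"rc":96,"x":17,"yy":75,"zv":20}
After op 18 (add /do 63): {"do":63,"mz":85,"ra":87,"rc":96,"x":17,"yy":75,"zv":20}
After op 19 (remove /mz): {"do":63,"ra":87,"rc":96,"x":17,"yy":75,"zv":20}
After op 20 (add /sd 7): {"do":63,"ra":87,"rc":96,"sd":7,"x":17,"yy":75,"zv":20}
After op 21 (replace /ra 38): {"do":63,"ra":38,"rc":96,"sd":7,"x":17,"yy":75,"zv":20}
After op 22 (replace /x 60): {"do":63,"ra":38,"rc":96,"sd":7,"x":60,"yy":75,"zv":20}
After op 23 (replace /rc 33): {"do":63,"ra":38,"rc":33,"sd":7,"x":60,"yy":75,"zv":20}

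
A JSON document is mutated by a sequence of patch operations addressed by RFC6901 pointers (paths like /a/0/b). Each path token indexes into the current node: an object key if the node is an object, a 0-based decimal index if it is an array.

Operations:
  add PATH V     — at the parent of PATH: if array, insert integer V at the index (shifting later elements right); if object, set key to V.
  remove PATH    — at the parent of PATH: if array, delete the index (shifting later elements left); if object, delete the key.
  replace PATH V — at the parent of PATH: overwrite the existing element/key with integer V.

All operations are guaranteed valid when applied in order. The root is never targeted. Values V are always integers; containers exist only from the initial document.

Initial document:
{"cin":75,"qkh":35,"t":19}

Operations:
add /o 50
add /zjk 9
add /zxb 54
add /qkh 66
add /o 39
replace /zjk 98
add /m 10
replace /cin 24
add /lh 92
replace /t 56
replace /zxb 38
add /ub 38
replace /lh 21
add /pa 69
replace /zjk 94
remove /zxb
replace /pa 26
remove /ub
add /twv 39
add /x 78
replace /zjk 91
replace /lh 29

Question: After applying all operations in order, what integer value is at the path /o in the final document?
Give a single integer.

Answer: 39

Derivation:
After op 1 (add /o 50): {"cin":75,"o":50,"qkh":35,"t":19}
After op 2 (add /zjk 9): {"cin":75,"o":50,"qkh":35,"t":19,"zjk":9}
After op 3 (add /zxb 54): {"cin":75,"o":50,"qkh":35,"t":19,"zjk":9,"zxb":54}
After op 4 (add /qkh 66): {"cin":75,"o":50,"qkh":66,"t":19,"zjk":9,"zxb":54}
After op 5 (add /o 39): {"cin":75,"o":39,"qkh":66,"t":19,"zjk":9,"zxb":54}
After op 6 (replace /zjk 98): {"cin":75,"o":39,"qkh":66,"t":19,"zjk":98,"zxb":54}
After op 7 (add /m 10): {"cin":75,"m":10,"o":39,"qkh":66,"t":19,"zjk":98,"zxb":54}
After op 8 (replace /cin 24): {"cin":24,"m":10,"o":39,"qkh":66,"t":19,"zjk":98,"zxb":54}
After op 9 (add /lh 92): {"cin":24,"lh":92,"m":10,"o":39,"qkh":66,"t":19,"zjk":98,"zxb":54}
After op 10 (replace /t 56): {"cin":24,"lh":92,"m":10,"o":39,"qkh":66,"t":56,"zjk":98,"zxb":54}
After op 11 (replace /zxb 38): {"cin":24,"lh":92,"m":10,"o":39,"qkh":66,"t":56,"zjk":98,"zxb":38}
After op 12 (add /ub 38): {"cin":24,"lh":92,"m":10,"o":39,"qkh":66,"t":56,"ub":38,"zjk":98,"zxb":38}
After op 13 (replace /lh 21): {"cin":24,"lh":21,"m":10,"o":39,"qkh":66,"t":56,"ub":38,"zjk":98,"zxb":38}
After op 14 (add /pa 69): {"cin":24,"lh":21,"m":10,"o":39,"pa":69,"qkh":66,"t":56,"ub":38,"zjk":98,"zxb":38}
After op 15 (replace /zjk 94): {"cin":24,"lh":21,"m":10,"o":39,"pa":69,"qkh":66,"t":56,"ub":38,"zjk":94,"zxb":38}
After op 16 (remove /zxb): {"cin":24,"lh":21,"m":10,"o":39,"pa":69,"qkh":66,"t":56,"ub":38,"zjk":94}
After op 17 (replace /pa 26): {"cin":24,"lh":21,"m":10,"o":39,"pa":26,"qkh":66,"t":56,"ub":38,"zjk":94}
After op 18 (remove /ub): {"cin":24,"lh":21,"m":10,"o":39,"pa":26,"qkh":66,"t":56,"zjk":94}
After op 19 (add /twv 39): {"cin":24,"lh":21,"m":10,"o":39,"pa":26,"qkh":66,"t":56,"twv":39,"zjk":94}
After op 20 (add /x 78): {"cin":24,"lh":21,"m":10,"o":39,"pa":26,"qkh":66,"t":56,"twv":39,"x":78,"zjk":94}
After op 21 (replace /zjk 91): {"cin":24,"lh":21,"m":10,"o":39,"pa":26,"qkh":66,"t":56,"twv":39,"x":78,"zjk":91}
After op 22 (replace /lh 29): {"cin":24,"lh":29,"m":10,"o":39,"pa":26,"qkh":66,"t":56,"twv":39,"x":78,"zjk":91}
Value at /o: 39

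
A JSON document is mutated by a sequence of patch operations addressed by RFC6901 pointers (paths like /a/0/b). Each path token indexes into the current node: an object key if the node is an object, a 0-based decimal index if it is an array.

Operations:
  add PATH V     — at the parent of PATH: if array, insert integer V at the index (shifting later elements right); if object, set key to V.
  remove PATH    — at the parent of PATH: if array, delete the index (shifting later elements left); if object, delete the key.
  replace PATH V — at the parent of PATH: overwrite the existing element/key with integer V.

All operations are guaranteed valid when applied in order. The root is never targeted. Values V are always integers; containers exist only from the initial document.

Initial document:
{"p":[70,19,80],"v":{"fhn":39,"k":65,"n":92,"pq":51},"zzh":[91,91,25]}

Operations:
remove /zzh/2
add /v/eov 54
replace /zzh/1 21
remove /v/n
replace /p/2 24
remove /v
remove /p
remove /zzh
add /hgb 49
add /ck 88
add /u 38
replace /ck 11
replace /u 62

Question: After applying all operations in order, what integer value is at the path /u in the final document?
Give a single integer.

Answer: 62

Derivation:
After op 1 (remove /zzh/2): {"p":[70,19,80],"v":{"fhn":39,"k":65,"n":92,"pq":51},"zzh":[91,91]}
After op 2 (add /v/eov 54): {"p":[70,19,80],"v":{"eov":54,"fhn":39,"k":65,"n":92,"pq":51},"zzh":[91,91]}
After op 3 (replace /zzh/1 21): {"p":[70,19,80],"v":{"eov":54,"fhn":39,"k":65,"n":92,"pq":51},"zzh":[91,21]}
After op 4 (remove /v/n): {"p":[70,19,80],"v":{"eov":54,"fhn":39,"k":65,"pq":51},"zzh":[91,21]}
After op 5 (replace /p/2 24): {"p":[70,19,24],"v":{"eov":54,"fhn":39,"k":65,"pq":51},"zzh":[91,21]}
After op 6 (remove /v): {"p":[70,19,24],"zzh":[91,21]}
After op 7 (remove /p): {"zzh":[91,21]}
After op 8 (remove /zzh): {}
After op 9 (add /hgb 49): {"hgb":49}
After op 10 (add /ck 88): {"ck":88,"hgb":49}
After op 11 (add /u 38): {"ck":88,"hgb":49,"u":38}
After op 12 (replace /ck 11): {"ck":11,"hgb":49,"u":38}
After op 13 (replace /u 62): {"ck":11,"hgb":49,"u":62}
Value at /u: 62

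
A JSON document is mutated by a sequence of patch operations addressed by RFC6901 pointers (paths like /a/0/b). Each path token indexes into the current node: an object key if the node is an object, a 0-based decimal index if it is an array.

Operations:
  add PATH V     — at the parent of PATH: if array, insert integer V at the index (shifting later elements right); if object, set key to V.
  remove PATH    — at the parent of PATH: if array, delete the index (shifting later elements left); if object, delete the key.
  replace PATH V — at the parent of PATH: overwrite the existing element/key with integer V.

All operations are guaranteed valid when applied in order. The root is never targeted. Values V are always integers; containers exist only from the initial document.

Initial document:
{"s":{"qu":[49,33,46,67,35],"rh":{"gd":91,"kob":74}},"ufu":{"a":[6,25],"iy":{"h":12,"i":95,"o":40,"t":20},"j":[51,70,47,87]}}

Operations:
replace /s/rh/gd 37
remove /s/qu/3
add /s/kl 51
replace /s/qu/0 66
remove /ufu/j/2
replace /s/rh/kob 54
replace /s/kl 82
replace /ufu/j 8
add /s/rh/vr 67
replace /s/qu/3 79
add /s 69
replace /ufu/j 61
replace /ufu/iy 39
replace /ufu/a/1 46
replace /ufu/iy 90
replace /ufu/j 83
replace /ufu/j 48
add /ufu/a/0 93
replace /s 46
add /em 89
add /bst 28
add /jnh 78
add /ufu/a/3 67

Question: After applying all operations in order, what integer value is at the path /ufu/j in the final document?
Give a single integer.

After op 1 (replace /s/rh/gd 37): {"s":{"qu":[49,33,46,67,35],"rh":{"gd":37,"kob":74}},"ufu":{"a":[6,25],"iy":{"h":12,"i":95,"o":40,"t":20},"j":[51,70,47,87]}}
After op 2 (remove /s/qu/3): {"s":{"qu":[49,33,46,35],"rh":{"gd":37,"kob":74}},"ufu":{"a":[6,25],"iy":{"h":12,"i":95,"o":40,"t":20},"j":[51,70,47,87]}}
After op 3 (add /s/kl 51): {"s":{"kl":51,"qu":[49,33,46,35],"rh":{"gd":37,"kob":74}},"ufu":{"a":[6,25],"iy":{"h":12,"i":95,"o":40,"t":20},"j":[51,70,47,87]}}
After op 4 (replace /s/qu/0 66): {"s":{"kl":51,"qu":[66,33,46,35],"rh":{"gd":37,"kob":74}},"ufu":{"a":[6,25],"iy":{"h":12,"i":95,"o":40,"t":20},"j":[51,70,47,87]}}
After op 5 (remove /ufu/j/2): {"s":{"kl":51,"qu":[66,33,46,35],"rh":{"gd":37,"kob":74}},"ufu":{"a":[6,25],"iy":{"h":12,"i":95,"o":40,"t":20},"j":[51,70,87]}}
After op 6 (replace /s/rh/kob 54): {"s":{"kl":51,"qu":[66,33,46,35],"rh":{"gd":37,"kob":54}},"ufu":{"a":[6,25],"iy":{"h":12,"i":95,"o":40,"t":20},"j":[51,70,87]}}
After op 7 (replace /s/kl 82): {"s":{"kl":82,"qu":[66,33,46,35],"rh":{"gd":37,"kob":54}},"ufu":{"a":[6,25],"iy":{"h":12,"i":95,"o":40,"t":20},"j":[51,70,87]}}
After op 8 (replace /ufu/j 8): {"s":{"kl":82,"qu":[66,33,46,35],"rh":{"gd":37,"kob":54}},"ufu":{"a":[6,25],"iy":{"h":12,"i":95,"o":40,"t":20},"j":8}}
After op 9 (add /s/rh/vr 67): {"s":{"kl":82,"qu":[66,33,46,35],"rh":{"gd":37,"kob":54,"vr":67}},"ufu":{"a":[6,25],"iy":{"h":12,"i":95,"o":40,"t":20},"j":8}}
After op 10 (replace /s/qu/3 79): {"s":{"kl":82,"qu":[66,33,46,79],"rh":{"gd":37,"kob":54,"vr":67}},"ufu":{"a":[6,25],"iy":{"h":12,"i":95,"o":40,"t":20},"j":8}}
After op 11 (add /s 69): {"s":69,"ufu":{"a":[6,25],"iy":{"h":12,"i":95,"o":40,"t":20},"j":8}}
After op 12 (replace /ufu/j 61): {"s":69,"ufu":{"a":[6,25],"iy":{"h":12,"i":95,"o":40,"t":20},"j":61}}
After op 13 (replace /ufu/iy 39): {"s":69,"ufu":{"a":[6,25],"iy":39,"j":61}}
After op 14 (replace /ufu/a/1 46): {"s":69,"ufu":{"a":[6,46],"iy":39,"j":61}}
After op 15 (replace /ufu/iy 90): {"s":69,"ufu":{"a":[6,46],"iy":90,"j":61}}
After op 16 (replace /ufu/j 83): {"s":69,"ufu":{"a":[6,46],"iy":90,"j":83}}
After op 17 (replace /ufu/j 48): {"s":69,"ufu":{"a":[6,46],"iy":90,"j":48}}
After op 18 (add /ufu/a/0 93): {"s":69,"ufu":{"a":[93,6,46],"iy":90,"j":48}}
After op 19 (replace /s 46): {"s":46,"ufu":{"a":[93,6,46],"iy":90,"j":48}}
After op 20 (add /em 89): {"em":89,"s":46,"ufu":{"a":[93,6,46],"iy":90,"j":48}}
After op 21 (add /bst 28): {"bst":28,"em":89,"s":46,"ufu":{"a":[93,6,46],"iy":90,"j":48}}
After op 22 (add /jnh 78): {"bst":28,"em":89,"jnh":78,"s":46,"ufu":{"a":[93,6,46],"iy":90,"j":48}}
After op 23 (add /ufu/a/3 67): {"bst":28,"em":89,"jnh":78,"s":46,"ufu":{"a":[93,6,46,67],"iy":90,"j":48}}
Value at /ufu/j: 48

Answer: 48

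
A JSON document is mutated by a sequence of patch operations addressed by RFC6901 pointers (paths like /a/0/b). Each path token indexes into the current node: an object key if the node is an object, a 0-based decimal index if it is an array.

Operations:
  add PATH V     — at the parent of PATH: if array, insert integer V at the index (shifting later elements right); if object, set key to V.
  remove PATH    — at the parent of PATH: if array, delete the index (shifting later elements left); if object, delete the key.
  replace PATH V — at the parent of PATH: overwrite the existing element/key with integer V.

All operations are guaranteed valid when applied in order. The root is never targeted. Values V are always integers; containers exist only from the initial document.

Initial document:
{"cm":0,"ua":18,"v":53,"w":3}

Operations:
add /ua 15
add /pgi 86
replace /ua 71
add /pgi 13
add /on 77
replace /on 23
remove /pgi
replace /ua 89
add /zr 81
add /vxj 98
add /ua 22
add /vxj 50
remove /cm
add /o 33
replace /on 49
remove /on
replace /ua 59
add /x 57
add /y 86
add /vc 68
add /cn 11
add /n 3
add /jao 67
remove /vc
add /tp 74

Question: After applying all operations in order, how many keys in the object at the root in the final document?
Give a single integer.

After op 1 (add /ua 15): {"cm":0,"ua":15,"v":53,"w":3}
After op 2 (add /pgi 86): {"cm":0,"pgi":86,"ua":15,"v":53,"w":3}
After op 3 (replace /ua 71): {"cm":0,"pgi":86,"ua":71,"v":53,"w":3}
After op 4 (add /pgi 13): {"cm":0,"pgi":13,"ua":71,"v":53,"w":3}
After op 5 (add /on 77): {"cm":0,"on":77,"pgi":13,"ua":71,"v":53,"w":3}
After op 6 (replace /on 23): {"cm":0,"on":23,"pgi":13,"ua":71,"v":53,"w":3}
After op 7 (remove /pgi): {"cm":0,"on":23,"ua":71,"v":53,"w":3}
After op 8 (replace /ua 89): {"cm":0,"on":23,"ua":89,"v":53,"w":3}
After op 9 (add /zr 81): {"cm":0,"on":23,"ua":89,"v":53,"w":3,"zr":81}
After op 10 (add /vxj 98): {"cm":0,"on":23,"ua":89,"v":53,"vxj":98,"w":3,"zr":81}
After op 11 (add /ua 22): {"cm":0,"on":23,"ua":22,"v":53,"vxj":98,"w":3,"zr":81}
After op 12 (add /vxj 50): {"cm":0,"on":23,"ua":22,"v":53,"vxj":50,"w":3,"zr":81}
After op 13 (remove /cm): {"on":23,"ua":22,"v":53,"vxj":50,"w":3,"zr":81}
After op 14 (add /o 33): {"o":33,"on":23,"ua":22,"v":53,"vxj":50,"w":3,"zr":81}
After op 15 (replace /on 49): {"o":33,"on":49,"ua":22,"v":53,"vxj":50,"w":3,"zr":81}
After op 16 (remove /on): {"o":33,"ua":22,"v":53,"vxj":50,"w":3,"zr":81}
After op 17 (replace /ua 59): {"o":33,"ua":59,"v":53,"vxj":50,"w":3,"zr":81}
After op 18 (add /x 57): {"o":33,"ua":59,"v":53,"vxj":50,"w":3,"x":57,"zr":81}
After op 19 (add /y 86): {"o":33,"ua":59,"v":53,"vxj":50,"w":3,"x":57,"y":86,"zr":81}
After op 20 (add /vc 68): {"o":33,"ua":59,"v":53,"vc":68,"vxj":50,"w":3,"x":57,"y":86,"zr":81}
After op 21 (add /cn 11): {"cn":11,"o":33,"ua":59,"v":53,"vc":68,"vxj":50,"w":3,"x":57,"y":86,"zr":81}
After op 22 (add /n 3): {"cn":11,"n":3,"o":33,"ua":59,"v":53,"vc":68,"vxj":50,"w":3,"x":57,"y":86,"zr":81}
After op 23 (add /jao 67): {"cn":11,"jao":67,"n":3,"o":33,"ua":59,"v":53,"vc":68,"vxj":50,"w":3,"x":57,"y":86,"zr":81}
After op 24 (remove /vc): {"cn":11,"jao":67,"n":3,"o":33,"ua":59,"v":53,"vxj":50,"w":3,"x":57,"y":86,"zr":81}
After op 25 (add /tp 74): {"cn":11,"jao":67,"n":3,"o":33,"tp":74,"ua":59,"v":53,"vxj":50,"w":3,"x":57,"y":86,"zr":81}
Size at the root: 12

Answer: 12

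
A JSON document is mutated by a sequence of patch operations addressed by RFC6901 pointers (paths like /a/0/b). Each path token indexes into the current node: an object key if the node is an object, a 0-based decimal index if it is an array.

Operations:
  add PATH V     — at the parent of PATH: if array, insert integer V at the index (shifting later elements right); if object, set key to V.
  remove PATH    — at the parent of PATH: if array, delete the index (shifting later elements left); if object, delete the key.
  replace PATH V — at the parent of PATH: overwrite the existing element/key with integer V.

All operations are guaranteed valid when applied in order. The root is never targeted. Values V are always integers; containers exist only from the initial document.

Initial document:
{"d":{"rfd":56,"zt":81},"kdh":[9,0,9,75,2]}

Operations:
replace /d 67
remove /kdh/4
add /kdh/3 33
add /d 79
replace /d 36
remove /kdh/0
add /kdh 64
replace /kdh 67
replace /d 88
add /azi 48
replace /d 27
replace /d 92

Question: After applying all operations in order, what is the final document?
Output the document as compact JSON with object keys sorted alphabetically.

After op 1 (replace /d 67): {"d":67,"kdh":[9,0,9,75,2]}
After op 2 (remove /kdh/4): {"d":67,"kdh":[9,0,9,75]}
After op 3 (add /kdh/3 33): {"d":67,"kdh":[9,0,9,33,75]}
After op 4 (add /d 79): {"d":79,"kdh":[9,0,9,33,75]}
After op 5 (replace /d 36): {"d":36,"kdh":[9,0,9,33,75]}
After op 6 (remove /kdh/0): {"d":36,"kdh":[0,9,33,75]}
After op 7 (add /kdh 64): {"d":36,"kdh":64}
After op 8 (replace /kdh 67): {"d":36,"kdh":67}
After op 9 (replace /d 88): {"d":88,"kdh":67}
After op 10 (add /azi 48): {"azi":48,"d":88,"kdh":67}
After op 11 (replace /d 27): {"azi":48,"d":27,"kdh":67}
After op 12 (replace /d 92): {"azi":48,"d":92,"kdh":67}

Answer: {"azi":48,"d":92,"kdh":67}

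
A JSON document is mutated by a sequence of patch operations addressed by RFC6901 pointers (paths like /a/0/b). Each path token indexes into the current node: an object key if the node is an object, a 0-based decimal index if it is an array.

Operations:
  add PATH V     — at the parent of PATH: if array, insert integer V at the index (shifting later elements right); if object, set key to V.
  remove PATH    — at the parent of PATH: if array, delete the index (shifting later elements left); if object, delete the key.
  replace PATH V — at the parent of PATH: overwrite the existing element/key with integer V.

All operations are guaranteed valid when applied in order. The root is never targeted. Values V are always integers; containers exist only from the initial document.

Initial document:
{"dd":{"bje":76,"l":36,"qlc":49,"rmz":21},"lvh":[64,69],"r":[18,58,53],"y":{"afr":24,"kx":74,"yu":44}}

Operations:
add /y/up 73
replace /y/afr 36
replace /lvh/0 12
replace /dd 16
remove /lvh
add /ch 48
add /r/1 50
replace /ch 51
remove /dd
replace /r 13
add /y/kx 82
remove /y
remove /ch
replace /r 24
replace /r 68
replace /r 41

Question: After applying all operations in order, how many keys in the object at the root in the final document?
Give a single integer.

After op 1 (add /y/up 73): {"dd":{"bje":76,"l":36,"qlc":49,"rmz":21},"lvh":[64,69],"r":[18,58,53],"y":{"afr":24,"kx":74,"up":73,"yu":44}}
After op 2 (replace /y/afr 36): {"dd":{"bje":76,"l":36,"qlc":49,"rmz":21},"lvh":[64,69],"r":[18,58,53],"y":{"afr":36,"kx":74,"up":73,"yu":44}}
After op 3 (replace /lvh/0 12): {"dd":{"bje":76,"l":36,"qlc":49,"rmz":21},"lvh":[12,69],"r":[18,58,53],"y":{"afr":36,"kx":74,"up":73,"yu":44}}
After op 4 (replace /dd 16): {"dd":16,"lvh":[12,69],"r":[18,58,53],"y":{"afr":36,"kx":74,"up":73,"yu":44}}
After op 5 (remove /lvh): {"dd":16,"r":[18,58,53],"y":{"afr":36,"kx":74,"up":73,"yu":44}}
After op 6 (add /ch 48): {"ch":48,"dd":16,"r":[18,58,53],"y":{"afr":36,"kx":74,"up":73,"yu":44}}
After op 7 (add /r/1 50): {"ch":48,"dd":16,"r":[18,50,58,53],"y":{"afr":36,"kx":74,"up":73,"yu":44}}
After op 8 (replace /ch 51): {"ch":51,"dd":16,"r":[18,50,58,53],"y":{"afr":36,"kx":74,"up":73,"yu":44}}
After op 9 (remove /dd): {"ch":51,"r":[18,50,58,53],"y":{"afr":36,"kx":74,"up":73,"yu":44}}
After op 10 (replace /r 13): {"ch":51,"r":13,"y":{"afr":36,"kx":74,"up":73,"yu":44}}
After op 11 (add /y/kx 82): {"ch":51,"r":13,"y":{"afr":36,"kx":82,"up":73,"yu":44}}
After op 12 (remove /y): {"ch":51,"r":13}
After op 13 (remove /ch): {"r":13}
After op 14 (replace /r 24): {"r":24}
After op 15 (replace /r 68): {"r":68}
After op 16 (replace /r 41): {"r":41}
Size at the root: 1

Answer: 1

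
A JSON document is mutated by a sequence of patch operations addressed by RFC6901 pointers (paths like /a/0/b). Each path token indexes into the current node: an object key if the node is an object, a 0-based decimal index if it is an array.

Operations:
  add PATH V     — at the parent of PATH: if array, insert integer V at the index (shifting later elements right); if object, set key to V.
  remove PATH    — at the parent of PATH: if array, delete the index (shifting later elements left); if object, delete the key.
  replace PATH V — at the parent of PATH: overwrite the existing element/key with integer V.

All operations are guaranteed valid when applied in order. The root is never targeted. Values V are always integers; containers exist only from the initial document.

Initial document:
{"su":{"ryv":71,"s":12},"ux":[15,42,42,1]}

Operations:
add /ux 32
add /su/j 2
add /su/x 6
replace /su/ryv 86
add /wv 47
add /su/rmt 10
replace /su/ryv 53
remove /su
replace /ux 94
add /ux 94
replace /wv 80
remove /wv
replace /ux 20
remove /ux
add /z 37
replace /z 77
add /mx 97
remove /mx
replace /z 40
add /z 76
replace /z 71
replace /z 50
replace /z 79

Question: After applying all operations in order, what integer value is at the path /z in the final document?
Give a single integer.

Answer: 79

Derivation:
After op 1 (add /ux 32): {"su":{"ryv":71,"s":12},"ux":32}
After op 2 (add /su/j 2): {"su":{"j":2,"ryv":71,"s":12},"ux":32}
After op 3 (add /su/x 6): {"su":{"j":2,"ryv":71,"s":12,"x":6},"ux":32}
After op 4 (replace /su/ryv 86): {"su":{"j":2,"ryv":86,"s":12,"x":6},"ux":32}
After op 5 (add /wv 47): {"su":{"j":2,"ryv":86,"s":12,"x":6},"ux":32,"wv":47}
After op 6 (add /su/rmt 10): {"su":{"j":2,"rmt":10,"ryv":86,"s":12,"x":6},"ux":32,"wv":47}
After op 7 (replace /su/ryv 53): {"su":{"j":2,"rmt":10,"ryv":53,"s":12,"x":6},"ux":32,"wv":47}
After op 8 (remove /su): {"ux":32,"wv":47}
After op 9 (replace /ux 94): {"ux":94,"wv":47}
After op 10 (add /ux 94): {"ux":94,"wv":47}
After op 11 (replace /wv 80): {"ux":94,"wv":80}
After op 12 (remove /wv): {"ux":94}
After op 13 (replace /ux 20): {"ux":20}
After op 14 (remove /ux): {}
After op 15 (add /z 37): {"z":37}
After op 16 (replace /z 77): {"z":77}
After op 17 (add /mx 97): {"mx":97,"z":77}
After op 18 (remove /mx): {"z":77}
After op 19 (replace /z 40): {"z":40}
After op 20 (add /z 76): {"z":76}
After op 21 (replace /z 71): {"z":71}
After op 22 (replace /z 50): {"z":50}
After op 23 (replace /z 79): {"z":79}
Value at /z: 79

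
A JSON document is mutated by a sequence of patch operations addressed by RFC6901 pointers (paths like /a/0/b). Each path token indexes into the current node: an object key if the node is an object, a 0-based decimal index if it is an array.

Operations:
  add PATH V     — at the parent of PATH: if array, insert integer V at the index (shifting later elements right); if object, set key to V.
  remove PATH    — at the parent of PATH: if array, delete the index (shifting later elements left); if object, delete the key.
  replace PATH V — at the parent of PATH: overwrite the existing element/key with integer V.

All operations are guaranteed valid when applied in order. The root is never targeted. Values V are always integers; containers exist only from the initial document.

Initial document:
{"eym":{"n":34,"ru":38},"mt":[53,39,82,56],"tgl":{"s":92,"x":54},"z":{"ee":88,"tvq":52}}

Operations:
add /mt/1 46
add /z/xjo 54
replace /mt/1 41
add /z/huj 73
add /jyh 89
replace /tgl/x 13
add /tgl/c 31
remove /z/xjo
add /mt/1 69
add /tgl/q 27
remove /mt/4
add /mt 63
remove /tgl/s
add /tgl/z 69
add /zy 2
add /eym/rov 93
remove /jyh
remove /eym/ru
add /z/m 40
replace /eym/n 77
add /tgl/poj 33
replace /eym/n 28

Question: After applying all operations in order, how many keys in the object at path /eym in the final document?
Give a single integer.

Answer: 2

Derivation:
After op 1 (add /mt/1 46): {"eym":{"n":34,"ru":38},"mt":[53,46,39,82,56],"tgl":{"s":92,"x":54},"z":{"ee":88,"tvq":52}}
After op 2 (add /z/xjo 54): {"eym":{"n":34,"ru":38},"mt":[53,46,39,82,56],"tgl":{"s":92,"x":54},"z":{"ee":88,"tvq":52,"xjo":54}}
After op 3 (replace /mt/1 41): {"eym":{"n":34,"ru":38},"mt":[53,41,39,82,56],"tgl":{"s":92,"x":54},"z":{"ee":88,"tvq":52,"xjo":54}}
After op 4 (add /z/huj 73): {"eym":{"n":34,"ru":38},"mt":[53,41,39,82,56],"tgl":{"s":92,"x":54},"z":{"ee":88,"huj":73,"tvq":52,"xjo":54}}
After op 5 (add /jyh 89): {"eym":{"n":34,"ru":38},"jyh":89,"mt":[53,41,39,82,56],"tgl":{"s":92,"x":54},"z":{"ee":88,"huj":73,"tvq":52,"xjo":54}}
After op 6 (replace /tgl/x 13): {"eym":{"n":34,"ru":38},"jyh":89,"mt":[53,41,39,82,56],"tgl":{"s":92,"x":13},"z":{"ee":88,"huj":73,"tvq":52,"xjo":54}}
After op 7 (add /tgl/c 31): {"eym":{"n":34,"ru":38},"jyh":89,"mt":[53,41,39,82,56],"tgl":{"c":31,"s":92,"x":13},"z":{"ee":88,"huj":73,"tvq":52,"xjo":54}}
After op 8 (remove /z/xjo): {"eym":{"n":34,"ru":38},"jyh":89,"mt":[53,41,39,82,56],"tgl":{"c":31,"s":92,"x":13},"z":{"ee":88,"huj":73,"tvq":52}}
After op 9 (add /mt/1 69): {"eym":{"n":34,"ru":38},"jyh":89,"mt":[53,69,41,39,82,56],"tgl":{"c":31,"s":92,"x":13},"z":{"ee":88,"huj":73,"tvq":52}}
After op 10 (add /tgl/q 27): {"eym":{"n":34,"ru":38},"jyh":89,"mt":[53,69,41,39,82,56],"tgl":{"c":31,"q":27,"s":92,"x":13},"z":{"ee":88,"huj":73,"tvq":52}}
After op 11 (remove /mt/4): {"eym":{"n":34,"ru":38},"jyh":89,"mt":[53,69,41,39,56],"tgl":{"c":31,"q":27,"s":92,"x":13},"z":{"ee":88,"huj":73,"tvq":52}}
After op 12 (add /mt 63): {"eym":{"n":34,"ru":38},"jyh":89,"mt":63,"tgl":{"c":31,"q":27,"s":92,"x":13},"z":{"ee":88,"huj":73,"tvq":52}}
After op 13 (remove /tgl/s): {"eym":{"n":34,"ru":38},"jyh":89,"mt":63,"tgl":{"c":31,"q":27,"x":13},"z":{"ee":88,"huj":73,"tvq":52}}
After op 14 (add /tgl/z 69): {"eym":{"n":34,"ru":38},"jyh":89,"mt":63,"tgl":{"c":31,"q":27,"x":13,"z":69},"z":{"ee":88,"huj":73,"tvq":52}}
After op 15 (add /zy 2): {"eym":{"n":34,"ru":38},"jyh":89,"mt":63,"tgl":{"c":31,"q":27,"x":13,"z":69},"z":{"ee":88,"huj":73,"tvq":52},"zy":2}
After op 16 (add /eym/rov 93): {"eym":{"n":34,"rov":93,"ru":38},"jyh":89,"mt":63,"tgl":{"c":31,"q":27,"x":13,"z":69},"z":{"ee":88,"huj":73,"tvq":52},"zy":2}
After op 17 (remove /jyh): {"eym":{"n":34,"rov":93,"ru":38},"mt":63,"tgl":{"c":31,"q":27,"x":13,"z":69},"z":{"ee":88,"huj":73,"tvq":52},"zy":2}
After op 18 (remove /eym/ru): {"eym":{"n":34,"rov":93},"mt":63,"tgl":{"c":31,"q":27,"x":13,"z":69},"z":{"ee":88,"huj":73,"tvq":52},"zy":2}
After op 19 (add /z/m 40): {"eym":{"n":34,"rov":93},"mt":63,"tgl":{"c":31,"q":27,"x":13,"z":69},"z":{"ee":88,"huj":73,"m":40,"tvq":52},"zy":2}
After op 20 (replace /eym/n 77): {"eym":{"n":77,"rov":93},"mt":63,"tgl":{"c":31,"q":27,"x":13,"z":69},"z":{"ee":88,"huj":73,"m":40,"tvq":52},"zy":2}
After op 21 (add /tgl/poj 33): {"eym":{"n":77,"rov":93},"mt":63,"tgl":{"c":31,"poj":33,"q":27,"x":13,"z":69},"z":{"ee":88,"huj":73,"m":40,"tvq":52},"zy":2}
After op 22 (replace /eym/n 28): {"eym":{"n":28,"rov":93},"mt":63,"tgl":{"c":31,"poj":33,"q":27,"x":13,"z":69},"z":{"ee":88,"huj":73,"m":40,"tvq":52},"zy":2}
Size at path /eym: 2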